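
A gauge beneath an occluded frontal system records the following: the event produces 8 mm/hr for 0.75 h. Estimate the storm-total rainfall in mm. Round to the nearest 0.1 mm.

total ≈ 6.0 mm

Total = Σ Rᵢ Δtᵢ = 8 × 0.75
      = 6 = 6.0 mm.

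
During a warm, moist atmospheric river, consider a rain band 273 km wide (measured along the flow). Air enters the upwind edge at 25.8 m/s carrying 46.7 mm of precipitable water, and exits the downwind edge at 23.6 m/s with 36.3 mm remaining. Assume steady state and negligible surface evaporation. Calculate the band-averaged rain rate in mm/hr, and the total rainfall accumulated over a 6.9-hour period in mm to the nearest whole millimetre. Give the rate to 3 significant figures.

Column moisture flux per unit crosswind length is F = V × PW.
Inflow: F_in = 25.8 × 46.7 = 1204.86 mm·m/s
Outflow: F_out = 23.6 × 36.3 = 856.68 mm·m/s
Steady-state rate R = (F_in − F_out)/L = (1204.86 − 856.68) / 273000 m = 1.275e-03 mm/s.
R = 1.275e-03 × 3600 = 4.59 mm/hr.
Over 6.9 h: total = 4.59 × 6.9 = 31.671 ≈ 32 mm.

R ≈ 4.59 mm/hr; total ≈ 32 mm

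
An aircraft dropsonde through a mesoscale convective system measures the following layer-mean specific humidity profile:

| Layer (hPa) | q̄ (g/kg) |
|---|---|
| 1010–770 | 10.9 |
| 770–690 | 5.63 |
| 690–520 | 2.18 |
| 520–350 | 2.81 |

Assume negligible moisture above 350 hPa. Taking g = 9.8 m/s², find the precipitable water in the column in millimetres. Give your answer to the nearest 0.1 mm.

Precipitable water is the column-integrated vapour mass per unit area: PW = (1/g) Σ q̄ Δp, with q in kg/kg and Δp in Pa (1 kg/m² of water = 1 mm).
Layer 1010–770 hPa: Δp = 240 hPa = 24000 Pa, q̄ = 0.0109 kg/kg → 0.0109 × 24000 / 9.8 = 26.69 mm
Layer 770–690 hPa: Δp = 80 hPa = 8000 Pa, q̄ = 0.00563 kg/kg → 0.00563 × 8000 / 9.8 = 4.60 mm
Layer 690–520 hPa: Δp = 170 hPa = 17000 Pa, q̄ = 0.00218 kg/kg → 0.00218 × 17000 / 9.8 = 3.78 mm
Layer 520–350 hPa: Δp = 170 hPa = 17000 Pa, q̄ = 0.00281 kg/kg → 0.00281 × 17000 / 9.8 = 4.87 mm
PW = 26.69 + 4.60 + 3.78 + 4.87 = 39.94 ≈ 39.9 mm.

PW ≈ 39.9 mm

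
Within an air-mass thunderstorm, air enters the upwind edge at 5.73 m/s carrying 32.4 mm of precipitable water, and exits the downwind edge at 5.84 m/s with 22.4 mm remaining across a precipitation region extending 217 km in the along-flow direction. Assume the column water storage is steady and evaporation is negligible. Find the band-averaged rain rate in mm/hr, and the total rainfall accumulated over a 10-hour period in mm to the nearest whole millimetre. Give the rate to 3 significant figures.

Column moisture flux per unit crosswind length is F = V × PW.
Inflow: F_in = 5.73 × 32.4 = 185.652 mm·m/s
Outflow: F_out = 5.84 × 22.4 = 130.816 mm·m/s
Steady-state rate R = (F_in − F_out)/L = (185.652 − 130.816) / 217000 m = 2.527e-04 mm/s.
R = 2.527e-04 × 3600 = 0.910 mm/hr.
Over 10 h: total = 0.910 × 10 = 9.1 ≈ 9 mm.

R ≈ 0.910 mm/hr; total ≈ 9 mm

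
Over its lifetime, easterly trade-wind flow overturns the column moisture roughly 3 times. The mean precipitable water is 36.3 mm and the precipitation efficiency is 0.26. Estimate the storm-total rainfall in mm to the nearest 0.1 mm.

Each cycle deposits ε × PW = 0.26 × 36.3 = 9.438 mm.
Over 3 cycles: 3 × 9.438 = 28.3 mm.

rainfall ≈ 28.3 mm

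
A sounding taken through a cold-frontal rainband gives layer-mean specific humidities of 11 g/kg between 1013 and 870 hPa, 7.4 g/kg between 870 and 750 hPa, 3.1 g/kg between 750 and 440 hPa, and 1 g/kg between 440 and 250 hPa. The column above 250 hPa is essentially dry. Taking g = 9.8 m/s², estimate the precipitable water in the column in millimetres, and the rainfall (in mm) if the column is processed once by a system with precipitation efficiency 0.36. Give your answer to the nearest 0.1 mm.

Precipitable water is the column-integrated vapour mass per unit area: PW = (1/g) Σ q̄ Δp, with q in kg/kg and Δp in Pa (1 kg/m² of water = 1 mm).
Layer 1013–870 hPa: Δp = 143 hPa = 14300 Pa, q̄ = 0.011 kg/kg → 0.011 × 14300 / 9.8 = 16.05 mm
Layer 870–750 hPa: Δp = 120 hPa = 12000 Pa, q̄ = 0.0074 kg/kg → 0.0074 × 12000 / 9.8 = 9.06 mm
Layer 750–440 hPa: Δp = 310 hPa = 31000 Pa, q̄ = 0.0031 kg/kg → 0.0031 × 31000 / 9.8 = 9.81 mm
Layer 440–250 hPa: Δp = 190 hPa = 19000 Pa, q̄ = 0.001 kg/kg → 0.001 × 19000 / 9.8 = 1.94 mm
PW = 16.05 + 9.06 + 9.81 + 1.94 = 36.86 ≈ 36.9 mm.
Rainfall = ε × PW = 0.36 × 36.9 = 13.3 mm.

PW ≈ 36.9 mm; rainfall ≈ 13.3 mm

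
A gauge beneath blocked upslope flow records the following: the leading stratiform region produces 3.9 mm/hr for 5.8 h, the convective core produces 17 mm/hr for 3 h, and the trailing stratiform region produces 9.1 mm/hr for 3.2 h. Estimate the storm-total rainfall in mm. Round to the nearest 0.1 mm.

Total = Σ Rᵢ Δtᵢ = 3.9 × 5.8 + 17 × 3 + 9.1 × 3.2
      = 22.62 + 51 + 29.12 = 102.7 mm.

total ≈ 102.7 mm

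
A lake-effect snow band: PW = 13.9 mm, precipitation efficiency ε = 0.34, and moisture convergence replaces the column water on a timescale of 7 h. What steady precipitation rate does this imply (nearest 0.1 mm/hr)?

Each overturning extracts ε × PW = 0.34 × 13.9 = 4.726 mm.
Rate = ε·PW / τ = 4.726 / 7 h = 0.7 mm/hr.

R ≈ 0.7 mm/hr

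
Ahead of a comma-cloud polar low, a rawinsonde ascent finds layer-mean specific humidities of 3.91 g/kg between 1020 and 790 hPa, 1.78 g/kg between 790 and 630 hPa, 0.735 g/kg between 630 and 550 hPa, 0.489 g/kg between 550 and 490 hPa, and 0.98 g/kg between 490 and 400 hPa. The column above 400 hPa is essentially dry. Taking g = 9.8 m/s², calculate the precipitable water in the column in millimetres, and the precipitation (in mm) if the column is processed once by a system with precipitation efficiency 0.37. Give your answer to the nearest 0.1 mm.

Precipitable water is the column-integrated vapour mass per unit area: PW = (1/g) Σ q̄ Δp, with q in kg/kg and Δp in Pa (1 kg/m² of water = 1 mm).
Layer 1020–790 hPa: Δp = 230 hPa = 23000 Pa, q̄ = 0.00391 kg/kg → 0.00391 × 23000 / 9.8 = 9.18 mm
Layer 790–630 hPa: Δp = 160 hPa = 16000 Pa, q̄ = 0.00178 kg/kg → 0.00178 × 16000 / 9.8 = 2.91 mm
Layer 630–550 hPa: Δp = 80 hPa = 8000 Pa, q̄ = 0.000735 kg/kg → 0.000735 × 8000 / 9.8 = 0.60 mm
Layer 550–490 hPa: Δp = 60 hPa = 6000 Pa, q̄ = 0.000489 kg/kg → 0.000489 × 6000 / 9.8 = 0.30 mm
Layer 490–400 hPa: Δp = 90 hPa = 9000 Pa, q̄ = 0.00098 kg/kg → 0.00098 × 9000 / 9.8 = 0.90 mm
PW = 9.18 + 2.91 + 0.60 + 0.30 + 0.90 = 13.89 ≈ 13.9 mm.
Precipitation = ε × PW = 0.37 × 13.9 = 5.1 mm.

PW ≈ 13.9 mm; precipitation ≈ 5.1 mm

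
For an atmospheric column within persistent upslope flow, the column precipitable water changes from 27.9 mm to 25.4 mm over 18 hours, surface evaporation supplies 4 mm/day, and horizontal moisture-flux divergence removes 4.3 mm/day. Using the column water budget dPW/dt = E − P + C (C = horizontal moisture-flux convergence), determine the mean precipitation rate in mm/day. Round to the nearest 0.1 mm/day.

P ≈ 3.0 mm/day

dPW/dt = (25.4 − 27.9) mm / (18/24 day) = -3.333 mm/day.
P = E + C − dPW/dt = 4 + (-4.3) − (-3.333) = 3.0 mm/day.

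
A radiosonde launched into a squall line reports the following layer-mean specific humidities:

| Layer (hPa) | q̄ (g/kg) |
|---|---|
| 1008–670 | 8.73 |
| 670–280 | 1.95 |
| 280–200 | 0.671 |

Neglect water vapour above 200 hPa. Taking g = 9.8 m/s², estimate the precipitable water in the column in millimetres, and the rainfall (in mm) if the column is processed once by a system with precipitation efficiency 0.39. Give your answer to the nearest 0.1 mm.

PW ≈ 38.4 mm; rainfall ≈ 15.0 mm

Precipitable water is the column-integrated vapour mass per unit area: PW = (1/g) Σ q̄ Δp, with q in kg/kg and Δp in Pa (1 kg/m² of water = 1 mm).
Layer 1008–670 hPa: Δp = 338 hPa = 33800 Pa, q̄ = 0.00873 kg/kg → 0.00873 × 33800 / 9.8 = 30.11 mm
Layer 670–280 hPa: Δp = 390 hPa = 39000 Pa, q̄ = 0.00195 kg/kg → 0.00195 × 39000 / 9.8 = 7.76 mm
Layer 280–200 hPa: Δp = 80 hPa = 8000 Pa, q̄ = 0.000671 kg/kg → 0.000671 × 8000 / 9.8 = 0.55 mm
PW = 30.11 + 7.76 + 0.55 = 38.42 ≈ 38.4 mm.
Rainfall = ε × PW = 0.39 × 38.4 = 15.0 mm.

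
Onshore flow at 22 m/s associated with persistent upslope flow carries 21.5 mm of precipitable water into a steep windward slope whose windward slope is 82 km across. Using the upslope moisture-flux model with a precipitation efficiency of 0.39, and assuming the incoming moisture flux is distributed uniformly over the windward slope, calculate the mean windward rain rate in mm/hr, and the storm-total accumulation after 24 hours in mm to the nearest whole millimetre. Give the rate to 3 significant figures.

Incoming column moisture flux per unit ridge length: F = V × PW = 22 × 21.5 = 473 mm·m/s.
Spread over the 82 km slope with efficiency ε = 0.39: R = ε·F/W = 0.39 × 473 / 82000 m = 2.250e-03 mm/s.
R = 2.250e-03 × 3600 = 8.10 mm/hr.
Over 24 h: total = 8.10 × 24 = 194.4 ≈ 194 mm.

R ≈ 8.10 mm/hr; total ≈ 194 mm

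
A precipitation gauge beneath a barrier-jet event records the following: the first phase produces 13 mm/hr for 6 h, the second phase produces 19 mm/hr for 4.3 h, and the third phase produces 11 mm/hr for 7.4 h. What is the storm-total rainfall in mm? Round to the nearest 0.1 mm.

total ≈ 241.1 mm

Total = Σ Rᵢ Δtᵢ = 13 × 6 + 19 × 4.3 + 11 × 7.4
      = 78 + 81.7 + 81.4 = 241.1 mm.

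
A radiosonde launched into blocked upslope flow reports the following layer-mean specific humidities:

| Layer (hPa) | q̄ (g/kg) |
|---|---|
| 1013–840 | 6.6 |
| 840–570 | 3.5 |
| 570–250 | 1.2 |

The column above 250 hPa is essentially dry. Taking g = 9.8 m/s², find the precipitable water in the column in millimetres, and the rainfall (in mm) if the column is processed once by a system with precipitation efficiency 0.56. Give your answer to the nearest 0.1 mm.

Precipitable water is the column-integrated vapour mass per unit area: PW = (1/g) Σ q̄ Δp, with q in kg/kg and Δp in Pa (1 kg/m² of water = 1 mm).
Layer 1013–840 hPa: Δp = 173 hPa = 17300 Pa, q̄ = 0.0066 kg/kg → 0.0066 × 17300 / 9.8 = 11.65 mm
Layer 840–570 hPa: Δp = 270 hPa = 27000 Pa, q̄ = 0.0035 kg/kg → 0.0035 × 27000 / 9.8 = 9.64 mm
Layer 570–250 hPa: Δp = 320 hPa = 32000 Pa, q̄ = 0.0012 kg/kg → 0.0012 × 32000 / 9.8 = 3.92 mm
PW = 11.65 + 9.64 + 3.92 = 25.21 ≈ 25.2 mm.
Rainfall = ε × PW = 0.56 × 25.2 = 14.1 mm.

PW ≈ 25.2 mm; rainfall ≈ 14.1 mm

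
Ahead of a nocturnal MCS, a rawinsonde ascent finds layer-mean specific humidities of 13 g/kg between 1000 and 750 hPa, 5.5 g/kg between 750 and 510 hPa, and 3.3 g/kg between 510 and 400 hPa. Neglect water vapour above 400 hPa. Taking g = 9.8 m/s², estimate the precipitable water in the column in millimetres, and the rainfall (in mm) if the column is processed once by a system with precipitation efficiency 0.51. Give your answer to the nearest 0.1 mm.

Precipitable water is the column-integrated vapour mass per unit area: PW = (1/g) Σ q̄ Δp, with q in kg/kg and Δp in Pa (1 kg/m² of water = 1 mm).
Layer 1000–750 hPa: Δp = 250 hPa = 25000 Pa, q̄ = 0.013 kg/kg → 0.013 × 25000 / 9.8 = 33.16 mm
Layer 750–510 hPa: Δp = 240 hPa = 24000 Pa, q̄ = 0.0055 kg/kg → 0.0055 × 24000 / 9.8 = 13.47 mm
Layer 510–400 hPa: Δp = 110 hPa = 11000 Pa, q̄ = 0.0033 kg/kg → 0.0033 × 11000 / 9.8 = 3.70 mm
PW = 33.16 + 13.47 + 3.70 = 50.33 ≈ 50.3 mm.
Rainfall = ε × PW = 0.51 × 50.3 = 25.7 mm.

PW ≈ 50.3 mm; rainfall ≈ 25.7 mm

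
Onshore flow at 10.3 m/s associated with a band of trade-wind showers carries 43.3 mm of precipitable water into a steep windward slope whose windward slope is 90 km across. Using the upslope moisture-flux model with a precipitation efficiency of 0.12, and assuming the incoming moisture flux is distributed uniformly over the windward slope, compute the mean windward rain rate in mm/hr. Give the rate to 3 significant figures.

R ≈ 2.14 mm/hr

Incoming column moisture flux per unit ridge length: F = V × PW = 10.3 × 43.3 = 445.99 mm·m/s.
Spread over the 90 km slope with efficiency ε = 0.12: R = ε·F/W = 0.12 × 445.99 / 90000 m = 5.947e-04 mm/s.
R = 5.947e-04 × 3600 = 2.14 mm/hr.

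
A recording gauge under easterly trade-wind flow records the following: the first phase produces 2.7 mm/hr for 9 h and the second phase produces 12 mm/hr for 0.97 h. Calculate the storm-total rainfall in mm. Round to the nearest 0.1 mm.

total ≈ 35.9 mm

Total = Σ Rᵢ Δtᵢ = 2.7 × 9 + 12 × 0.97
      = 24.3 + 11.64 = 35.9 mm.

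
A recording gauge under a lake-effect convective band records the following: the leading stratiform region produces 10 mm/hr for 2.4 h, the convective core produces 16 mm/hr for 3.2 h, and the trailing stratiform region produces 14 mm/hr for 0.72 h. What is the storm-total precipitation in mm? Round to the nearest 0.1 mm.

Total = Σ Rᵢ Δtᵢ = 10 × 2.4 + 16 × 3.2 + 14 × 0.72
      = 24 + 51.2 + 10.08 = 85.3 mm.

total ≈ 85.3 mm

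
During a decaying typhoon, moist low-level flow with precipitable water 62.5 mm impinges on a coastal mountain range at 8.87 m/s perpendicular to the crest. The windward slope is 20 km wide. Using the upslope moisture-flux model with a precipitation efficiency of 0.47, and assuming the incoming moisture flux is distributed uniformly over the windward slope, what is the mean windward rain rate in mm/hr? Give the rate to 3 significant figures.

Incoming column moisture flux per unit ridge length: F = V × PW = 8.87 × 62.5 = 554.375 mm·m/s.
Spread over the 20 km slope with efficiency ε = 0.47: R = ε·F/W = 0.47 × 554.375 / 20000 m = 1.303e-02 mm/s.
R = 1.303e-02 × 3600 = 46.9 mm/hr.

R ≈ 46.9 mm/hr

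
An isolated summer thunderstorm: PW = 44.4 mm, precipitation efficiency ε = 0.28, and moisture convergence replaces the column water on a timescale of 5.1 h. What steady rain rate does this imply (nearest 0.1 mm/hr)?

R ≈ 2.4 mm/hr

Each overturning extracts ε × PW = 0.28 × 44.4 = 12.432 mm.
Rate = ε·PW / τ = 12.432 / 5.1 h = 2.4 mm/hr.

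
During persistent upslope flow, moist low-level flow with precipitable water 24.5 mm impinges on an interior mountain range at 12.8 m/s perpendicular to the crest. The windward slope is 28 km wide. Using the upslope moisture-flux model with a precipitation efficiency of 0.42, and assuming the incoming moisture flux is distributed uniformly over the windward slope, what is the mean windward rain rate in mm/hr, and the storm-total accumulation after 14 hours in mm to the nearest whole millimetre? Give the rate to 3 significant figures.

Incoming column moisture flux per unit ridge length: F = V × PW = 12.8 × 24.5 = 313.6 mm·m/s.
Spread over the 28 km slope with efficiency ε = 0.42: R = ε·F/W = 0.42 × 313.6 / 28000 m = 4.704e-03 mm/s.
R = 4.704e-03 × 3600 = 16.9 mm/hr.
Over 14 h: total = 16.9 × 14 = 236.6 ≈ 237 mm.

R ≈ 16.9 mm/hr; total ≈ 237 mm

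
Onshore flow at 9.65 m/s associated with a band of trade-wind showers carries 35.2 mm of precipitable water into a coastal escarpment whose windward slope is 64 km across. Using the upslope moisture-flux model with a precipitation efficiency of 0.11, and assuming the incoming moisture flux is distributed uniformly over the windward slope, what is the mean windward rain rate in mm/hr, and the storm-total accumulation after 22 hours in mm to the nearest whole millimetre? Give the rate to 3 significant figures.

R ≈ 2.10 mm/hr; total ≈ 46 mm

Incoming column moisture flux per unit ridge length: F = V × PW = 9.65 × 35.2 = 339.68 mm·m/s.
Spread over the 64 km slope with efficiency ε = 0.11: R = ε·F/W = 0.11 × 339.68 / 64000 m = 5.838e-04 mm/s.
R = 5.838e-04 × 3600 = 2.10 mm/hr.
Over 22 h: total = 2.10 × 22 = 46.2 ≈ 46 mm.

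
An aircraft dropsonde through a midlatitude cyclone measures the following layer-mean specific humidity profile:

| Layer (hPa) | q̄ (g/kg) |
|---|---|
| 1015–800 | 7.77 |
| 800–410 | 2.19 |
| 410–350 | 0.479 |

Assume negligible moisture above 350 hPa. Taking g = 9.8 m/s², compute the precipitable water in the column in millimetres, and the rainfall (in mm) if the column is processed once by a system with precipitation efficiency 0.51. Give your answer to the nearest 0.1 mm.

Precipitable water is the column-integrated vapour mass per unit area: PW = (1/g) Σ q̄ Δp, with q in kg/kg and Δp in Pa (1 kg/m² of water = 1 mm).
Layer 1015–800 hPa: Δp = 215 hPa = 21500 Pa, q̄ = 0.00777 kg/kg → 0.00777 × 21500 / 9.8 = 17.05 mm
Layer 800–410 hPa: Δp = 390 hPa = 39000 Pa, q̄ = 0.00219 kg/kg → 0.00219 × 39000 / 9.8 = 8.72 mm
Layer 410–350 hPa: Δp = 60 hPa = 6000 Pa, q̄ = 0.000479 kg/kg → 0.000479 × 6000 / 9.8 = 0.29 mm
PW = 17.05 + 8.72 + 0.29 = 26.06 ≈ 26.1 mm.
Rainfall = ε × PW = 0.51 × 26.1 = 13.3 mm.

PW ≈ 26.1 mm; rainfall ≈ 13.3 mm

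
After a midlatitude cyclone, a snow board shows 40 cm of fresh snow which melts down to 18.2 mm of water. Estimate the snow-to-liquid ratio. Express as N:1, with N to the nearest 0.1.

ratio ≈ 22.0

Ratio = snow depth / SWE = 400 mm / 18.2 mm = 22.0, i.e. 22.0:1.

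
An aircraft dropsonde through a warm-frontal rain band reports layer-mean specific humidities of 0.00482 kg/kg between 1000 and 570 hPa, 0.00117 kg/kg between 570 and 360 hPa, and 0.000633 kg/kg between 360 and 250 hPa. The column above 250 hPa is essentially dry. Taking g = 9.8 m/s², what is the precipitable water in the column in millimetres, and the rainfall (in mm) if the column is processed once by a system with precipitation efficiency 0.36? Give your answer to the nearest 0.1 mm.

PW ≈ 24.4 mm; rainfall ≈ 8.8 mm

Precipitable water is the column-integrated vapour mass per unit area: PW = (1/g) Σ q̄ Δp, with q in kg/kg and Δp in Pa (1 kg/m² of water = 1 mm).
Layer 1000–570 hPa: Δp = 430 hPa = 43000 Pa, q̄ = 0.00482 kg/kg → 0.00482 × 43000 / 9.8 = 21.15 mm
Layer 570–360 hPa: Δp = 210 hPa = 21000 Pa, q̄ = 0.00117 kg/kg → 0.00117 × 21000 / 9.8 = 2.51 mm
Layer 360–250 hPa: Δp = 110 hPa = 11000 Pa, q̄ = 0.000633 kg/kg → 0.000633 × 11000 / 9.8 = 0.71 mm
PW = 21.15 + 2.51 + 0.71 = 24.37 ≈ 24.4 mm.
Rainfall = ε × PW = 0.36 × 24.4 = 8.8 mm.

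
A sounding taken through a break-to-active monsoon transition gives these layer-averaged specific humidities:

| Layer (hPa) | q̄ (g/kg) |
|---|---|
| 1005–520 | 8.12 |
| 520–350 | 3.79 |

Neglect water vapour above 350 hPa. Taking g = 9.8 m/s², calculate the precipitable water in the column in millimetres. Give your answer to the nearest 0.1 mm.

PW ≈ 46.8 mm

Precipitable water is the column-integrated vapour mass per unit area: PW = (1/g) Σ q̄ Δp, with q in kg/kg and Δp in Pa (1 kg/m² of water = 1 mm).
Layer 1005–520 hPa: Δp = 485 hPa = 48500 Pa, q̄ = 0.00812 kg/kg → 0.00812 × 48500 / 9.8 = 40.19 mm
Layer 520–350 hPa: Δp = 170 hPa = 17000 Pa, q̄ = 0.00379 kg/kg → 0.00379 × 17000 / 9.8 = 6.57 mm
PW = 40.19 + 6.57 = 46.76 ≈ 46.8 mm.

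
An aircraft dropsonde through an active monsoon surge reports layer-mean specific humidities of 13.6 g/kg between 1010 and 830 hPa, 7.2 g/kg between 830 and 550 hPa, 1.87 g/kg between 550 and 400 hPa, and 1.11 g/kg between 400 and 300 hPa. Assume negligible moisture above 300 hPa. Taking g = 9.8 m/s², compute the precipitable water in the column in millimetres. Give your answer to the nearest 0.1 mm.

PW ≈ 49.5 mm

Precipitable water is the column-integrated vapour mass per unit area: PW = (1/g) Σ q̄ Δp, with q in kg/kg and Δp in Pa (1 kg/m² of water = 1 mm).
Layer 1010–830 hPa: Δp = 180 hPa = 18000 Pa, q̄ = 0.0136 kg/kg → 0.0136 × 18000 / 9.8 = 24.98 mm
Layer 830–550 hPa: Δp = 280 hPa = 28000 Pa, q̄ = 0.0072 kg/kg → 0.0072 × 28000 / 9.8 = 20.57 mm
Layer 550–400 hPa: Δp = 150 hPa = 15000 Pa, q̄ = 0.00187 kg/kg → 0.00187 × 15000 / 9.8 = 2.86 mm
Layer 400–300 hPa: Δp = 100 hPa = 10000 Pa, q̄ = 0.00111 kg/kg → 0.00111 × 10000 / 9.8 = 1.13 mm
PW = 24.98 + 20.57 + 2.86 + 1.13 = 49.54 ≈ 49.5 mm.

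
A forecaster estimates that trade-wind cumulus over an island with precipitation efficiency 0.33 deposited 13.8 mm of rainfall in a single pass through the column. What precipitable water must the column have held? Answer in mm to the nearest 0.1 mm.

PW = rainfall / ε = 13.8 / 0.33 = 41.8 mm.

PW ≈ 41.8 mm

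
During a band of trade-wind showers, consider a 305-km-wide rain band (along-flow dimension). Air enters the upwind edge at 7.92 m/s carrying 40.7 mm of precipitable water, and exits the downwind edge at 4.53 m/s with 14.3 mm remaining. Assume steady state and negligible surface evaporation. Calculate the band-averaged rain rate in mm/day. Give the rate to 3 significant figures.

Column moisture flux per unit crosswind length is F = V × PW.
Inflow: F_in = 7.92 × 40.7 = 322.344 mm·m/s
Outflow: F_out = 4.53 × 14.3 = 64.779 mm·m/s
Steady-state rate R = (F_in − F_out)/L = (322.344 − 64.779) / 305000 m = 8.445e-04 mm/s.
R = 8.445e-04 × 3600 × 24 = 73.0 mm/day.

R ≈ 73.0 mm/day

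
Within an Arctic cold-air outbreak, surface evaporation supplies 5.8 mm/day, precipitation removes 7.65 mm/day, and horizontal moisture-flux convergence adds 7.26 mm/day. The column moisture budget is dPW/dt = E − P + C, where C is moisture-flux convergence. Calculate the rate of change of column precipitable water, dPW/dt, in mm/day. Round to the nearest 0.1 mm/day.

dPW/dt = E − P + C = 5.8 − 7.65 + (7.26) = 5.4 mm/day.

dPW/dt ≈ 5.4 mm/day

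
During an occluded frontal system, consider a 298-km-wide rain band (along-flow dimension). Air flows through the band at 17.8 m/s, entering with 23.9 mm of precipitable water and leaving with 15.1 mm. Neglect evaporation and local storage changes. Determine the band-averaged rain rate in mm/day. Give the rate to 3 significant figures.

R ≈ 45.4 mm/day

Column moisture flux per unit crosswind length is F = V × PW.
Inflow: F_in = 17.8 × 23.9 = 425.42 mm·m/s
Outflow: F_out = 17.8 × 15.1 = 268.78 mm·m/s
Steady-state rate R = (F_in − F_out)/L = (425.42 − 268.78) / 298000 m = 5.256e-04 mm/s.
R = 5.256e-04 × 3600 × 24 = 45.4 mm/day.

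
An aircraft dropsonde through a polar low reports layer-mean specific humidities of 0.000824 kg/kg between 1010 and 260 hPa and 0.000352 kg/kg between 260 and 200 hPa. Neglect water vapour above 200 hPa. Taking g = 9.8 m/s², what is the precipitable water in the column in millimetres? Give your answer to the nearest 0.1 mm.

Precipitable water is the column-integrated vapour mass per unit area: PW = (1/g) Σ q̄ Δp, with q in kg/kg and Δp in Pa (1 kg/m² of water = 1 mm).
Layer 1010–260 hPa: Δp = 750 hPa = 75000 Pa, q̄ = 0.000824 kg/kg → 0.000824 × 75000 / 9.8 = 6.31 mm
Layer 260–200 hPa: Δp = 60 hPa = 6000 Pa, q̄ = 0.000352 kg/kg → 0.000352 × 6000 / 9.8 = 0.22 mm
PW = 6.31 + 0.22 = 6.53 ≈ 6.5 mm.

PW ≈ 6.5 mm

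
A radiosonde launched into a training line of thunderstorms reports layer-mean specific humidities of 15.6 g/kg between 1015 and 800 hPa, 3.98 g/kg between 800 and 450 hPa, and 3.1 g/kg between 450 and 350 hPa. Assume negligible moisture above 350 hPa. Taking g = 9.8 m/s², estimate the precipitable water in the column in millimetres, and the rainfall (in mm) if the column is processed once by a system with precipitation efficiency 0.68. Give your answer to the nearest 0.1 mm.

Precipitable water is the column-integrated vapour mass per unit area: PW = (1/g) Σ q̄ Δp, with q in kg/kg and Δp in Pa (1 kg/m² of water = 1 mm).
Layer 1015–800 hPa: Δp = 215 hPa = 21500 Pa, q̄ = 0.0156 kg/kg → 0.0156 × 21500 / 9.8 = 34.22 mm
Layer 800–450 hPa: Δp = 350 hPa = 35000 Pa, q̄ = 0.00398 kg/kg → 0.00398 × 35000 / 9.8 = 14.21 mm
Layer 450–350 hPa: Δp = 100 hPa = 10000 Pa, q̄ = 0.0031 kg/kg → 0.0031 × 10000 / 9.8 = 3.16 mm
PW = 34.22 + 14.21 + 3.16 = 51.59 ≈ 51.6 mm.
Rainfall = ε × PW = 0.68 × 51.6 = 35.1 mm.

PW ≈ 51.6 mm; rainfall ≈ 35.1 mm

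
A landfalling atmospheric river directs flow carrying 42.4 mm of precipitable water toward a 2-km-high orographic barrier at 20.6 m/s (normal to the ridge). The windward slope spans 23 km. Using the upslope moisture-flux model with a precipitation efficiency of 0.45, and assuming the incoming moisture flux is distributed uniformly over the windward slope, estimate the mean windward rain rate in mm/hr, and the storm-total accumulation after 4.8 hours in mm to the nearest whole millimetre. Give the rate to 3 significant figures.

R ≈ 61.5 mm/hr; total ≈ 295 mm

Incoming column moisture flux per unit ridge length: F = V × PW = 20.6 × 42.4 = 873.44 mm·m/s.
Spread over the 23 km slope with efficiency ε = 0.45: R = ε·F/W = 0.45 × 873.44 / 23000 m = 1.709e-02 mm/s.
R = 1.709e-02 × 3600 = 61.5 mm/hr.
Over 4.8 h: total = 61.5 × 4.8 = 295.2 ≈ 295 mm.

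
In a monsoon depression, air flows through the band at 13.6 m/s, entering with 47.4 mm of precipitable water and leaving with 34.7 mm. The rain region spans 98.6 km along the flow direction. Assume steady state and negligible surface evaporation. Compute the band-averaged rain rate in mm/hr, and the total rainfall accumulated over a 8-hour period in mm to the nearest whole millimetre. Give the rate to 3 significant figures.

Column moisture flux per unit crosswind length is F = V × PW.
Inflow: F_in = 13.6 × 47.4 = 644.64 mm·m/s
Outflow: F_out = 13.6 × 34.7 = 471.92 mm·m/s
Steady-state rate R = (F_in − F_out)/L = (644.64 − 471.92) / 98600 m = 1.752e-03 mm/s.
R = 1.752e-03 × 3600 = 6.31 mm/hr.
Over 8 h: total = 6.31 × 8 = 50.48 ≈ 50 mm.

R ≈ 6.31 mm/hr; total ≈ 50 mm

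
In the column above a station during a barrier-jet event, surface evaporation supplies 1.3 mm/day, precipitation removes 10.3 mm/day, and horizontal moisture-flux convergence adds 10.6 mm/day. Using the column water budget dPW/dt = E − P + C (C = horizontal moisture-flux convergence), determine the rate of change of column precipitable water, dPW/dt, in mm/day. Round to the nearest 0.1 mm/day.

dPW/dt = E − P + C = 1.3 − 10.3 + (10.6) = 1.6 mm/day.

dPW/dt ≈ 1.6 mm/day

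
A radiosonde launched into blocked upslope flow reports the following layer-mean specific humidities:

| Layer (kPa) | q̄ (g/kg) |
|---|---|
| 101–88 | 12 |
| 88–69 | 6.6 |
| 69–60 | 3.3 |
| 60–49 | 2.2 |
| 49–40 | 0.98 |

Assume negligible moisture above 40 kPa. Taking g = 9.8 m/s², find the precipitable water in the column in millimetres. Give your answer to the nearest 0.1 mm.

Precipitable water is the column-integrated vapour mass per unit area: PW = (1/g) Σ q̄ Δp, with q in kg/kg and Δp in Pa (1 kg/m² of water = 1 mm).
Layer 101–88 kPa: Δp = 130 hPa = 13000 Pa, q̄ = 0.012 kg/kg → 0.012 × 13000 / 9.8 = 15.92 mm
Layer 88–69 kPa: Δp = 190 hPa = 19000 Pa, q̄ = 0.0066 kg/kg → 0.0066 × 19000 / 9.8 = 12.80 mm
Layer 69–60 kPa: Δp = 90 hPa = 9000 Pa, q̄ = 0.0033 kg/kg → 0.0033 × 9000 / 9.8 = 3.03 mm
Layer 60–49 kPa: Δp = 110 hPa = 11000 Pa, q̄ = 0.0022 kg/kg → 0.0022 × 11000 / 9.8 = 2.47 mm
Layer 49–40 kPa: Δp = 90 hPa = 9000 Pa, q̄ = 0.00098 kg/kg → 0.00098 × 9000 / 9.8 = 0.90 mm
PW = 15.92 + 12.80 + 3.03 + 2.47 + 0.90 = 35.12 ≈ 35.1 mm.

PW ≈ 35.1 mm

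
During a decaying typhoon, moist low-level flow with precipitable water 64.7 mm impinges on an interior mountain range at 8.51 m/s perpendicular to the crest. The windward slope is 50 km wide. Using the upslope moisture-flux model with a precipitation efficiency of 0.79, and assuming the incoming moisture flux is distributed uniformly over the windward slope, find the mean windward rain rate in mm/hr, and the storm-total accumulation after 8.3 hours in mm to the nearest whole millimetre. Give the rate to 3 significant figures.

Incoming column moisture flux per unit ridge length: F = V × PW = 8.51 × 64.7 = 550.597 mm·m/s.
Spread over the 50 km slope with efficiency ε = 0.79: R = ε·F/W = 0.79 × 550.597 / 50000 m = 8.699e-03 mm/s.
R = 8.699e-03 × 3600 = 31.3 mm/hr.
Over 8.3 h: total = 31.3 × 8.3 = 259.79 ≈ 260 mm.

R ≈ 31.3 mm/hr; total ≈ 260 mm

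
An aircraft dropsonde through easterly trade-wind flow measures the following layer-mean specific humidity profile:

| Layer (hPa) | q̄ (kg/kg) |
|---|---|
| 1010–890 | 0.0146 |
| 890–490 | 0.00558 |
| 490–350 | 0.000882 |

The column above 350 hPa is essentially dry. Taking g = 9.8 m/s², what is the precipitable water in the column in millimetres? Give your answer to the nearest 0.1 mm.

PW ≈ 41.9 mm

Precipitable water is the column-integrated vapour mass per unit area: PW = (1/g) Σ q̄ Δp, with q in kg/kg and Δp in Pa (1 kg/m² of water = 1 mm).
Layer 1010–890 hPa: Δp = 120 hPa = 12000 Pa, q̄ = 0.0146 kg/kg → 0.0146 × 12000 / 9.8 = 17.88 mm
Layer 890–490 hPa: Δp = 400 hPa = 40000 Pa, q̄ = 0.00558 kg/kg → 0.00558 × 40000 / 9.8 = 22.78 mm
Layer 490–350 hPa: Δp = 140 hPa = 14000 Pa, q̄ = 0.000882 kg/kg → 0.000882 × 14000 / 9.8 = 1.26 mm
PW = 17.88 + 22.78 + 1.26 = 41.92 ≈ 41.9 mm.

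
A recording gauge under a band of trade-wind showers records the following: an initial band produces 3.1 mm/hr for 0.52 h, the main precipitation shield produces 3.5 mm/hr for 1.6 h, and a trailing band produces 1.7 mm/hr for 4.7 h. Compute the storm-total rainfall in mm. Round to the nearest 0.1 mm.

Total = Σ Rᵢ Δtᵢ = 3.1 × 0.52 + 3.5 × 1.6 + 1.7 × 4.7
      = 1.612 + 5.6 + 7.99 = 15.2 mm.

total ≈ 15.2 mm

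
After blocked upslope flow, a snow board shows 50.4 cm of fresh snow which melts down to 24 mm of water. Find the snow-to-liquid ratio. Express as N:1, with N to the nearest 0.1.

Ratio = snow depth / SWE = 504 mm / 24 mm = 21.0, i.e. 21.0:1.

ratio ≈ 21.0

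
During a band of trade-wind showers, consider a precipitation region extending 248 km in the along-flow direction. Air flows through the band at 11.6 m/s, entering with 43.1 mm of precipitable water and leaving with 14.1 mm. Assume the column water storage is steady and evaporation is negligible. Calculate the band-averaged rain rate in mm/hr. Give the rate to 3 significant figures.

R ≈ 4.88 mm/hr

Column moisture flux per unit crosswind length is F = V × PW.
Inflow: F_in = 11.6 × 43.1 = 499.96 mm·m/s
Outflow: F_out = 11.6 × 14.1 = 163.56 mm·m/s
Steady-state rate R = (F_in − F_out)/L = (499.96 − 163.56) / 248000 m = 1.356e-03 mm/s.
R = 1.356e-03 × 3600 = 4.88 mm/hr.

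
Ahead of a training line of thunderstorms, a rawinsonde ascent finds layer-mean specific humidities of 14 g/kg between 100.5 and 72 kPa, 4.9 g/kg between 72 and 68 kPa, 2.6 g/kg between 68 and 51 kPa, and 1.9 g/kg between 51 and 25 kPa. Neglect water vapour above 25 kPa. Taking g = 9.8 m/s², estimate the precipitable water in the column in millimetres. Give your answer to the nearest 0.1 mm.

Precipitable water is the column-integrated vapour mass per unit area: PW = (1/g) Σ q̄ Δp, with q in kg/kg and Δp in Pa (1 kg/m² of water = 1 mm).
Layer 100.5–72 kPa: Δp = 285 hPa = 28500 Pa, q̄ = 0.014 kg/kg → 0.014 × 28500 / 9.8 = 40.71 mm
Layer 72–68 kPa: Δp = 40 hPa = 4000 Pa, q̄ = 0.0049 kg/kg → 0.0049 × 4000 / 9.8 = 2.00 mm
Layer 68–51 kPa: Δp = 170 hPa = 17000 Pa, q̄ = 0.0026 kg/kg → 0.0026 × 17000 / 9.8 = 4.51 mm
Layer 51–25 kPa: Δp = 260 hPa = 26000 Pa, q̄ = 0.0019 kg/kg → 0.0019 × 26000 / 9.8 = 5.04 mm
PW = 40.71 + 2.00 + 4.51 + 5.04 = 52.26 ≈ 52.3 mm.

PW ≈ 52.3 mm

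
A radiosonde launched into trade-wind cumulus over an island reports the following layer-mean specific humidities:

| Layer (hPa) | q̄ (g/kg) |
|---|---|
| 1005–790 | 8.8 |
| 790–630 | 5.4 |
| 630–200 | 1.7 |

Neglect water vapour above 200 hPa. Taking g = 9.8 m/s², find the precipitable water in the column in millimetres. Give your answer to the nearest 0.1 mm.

PW ≈ 35.6 mm

Precipitable water is the column-integrated vapour mass per unit area: PW = (1/g) Σ q̄ Δp, with q in kg/kg and Δp in Pa (1 kg/m² of water = 1 mm).
Layer 1005–790 hPa: Δp = 215 hPa = 21500 Pa, q̄ = 0.0088 kg/kg → 0.0088 × 21500 / 9.8 = 19.31 mm
Layer 790–630 hPa: Δp = 160 hPa = 16000 Pa, q̄ = 0.0054 kg/kg → 0.0054 × 16000 / 9.8 = 8.82 mm
Layer 630–200 hPa: Δp = 430 hPa = 43000 Pa, q̄ = 0.0017 kg/kg → 0.0017 × 43000 / 9.8 = 7.46 mm
PW = 19.31 + 8.82 + 7.46 = 35.59 ≈ 35.6 mm.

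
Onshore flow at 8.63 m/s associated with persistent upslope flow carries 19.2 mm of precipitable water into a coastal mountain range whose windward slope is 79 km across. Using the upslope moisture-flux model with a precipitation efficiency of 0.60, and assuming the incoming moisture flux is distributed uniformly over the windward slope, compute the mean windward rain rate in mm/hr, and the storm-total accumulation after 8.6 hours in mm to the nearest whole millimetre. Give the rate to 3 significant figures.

R ≈ 4.53 mm/hr; total ≈ 39 mm

Incoming column moisture flux per unit ridge length: F = V × PW = 8.63 × 19.2 = 165.696 mm·m/s.
Spread over the 79 km slope with efficiency ε = 0.60: R = ε·F/W = 0.60 × 165.696 / 79000 m = 1.258e-03 mm/s.
R = 1.258e-03 × 3600 = 4.53 mm/hr.
Over 8.6 h: total = 4.53 × 8.6 = 38.958 ≈ 39 mm.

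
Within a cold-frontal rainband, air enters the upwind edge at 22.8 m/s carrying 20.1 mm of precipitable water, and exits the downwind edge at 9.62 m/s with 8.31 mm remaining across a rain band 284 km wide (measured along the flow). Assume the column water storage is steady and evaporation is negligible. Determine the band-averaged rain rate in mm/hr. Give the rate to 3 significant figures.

Column moisture flux per unit crosswind length is F = V × PW.
Inflow: F_in = 22.8 × 20.1 = 458.28 mm·m/s
Outflow: F_out = 9.62 × 8.31 = 79.9422 mm·m/s
Steady-state rate R = (F_in − F_out)/L = (458.28 − 79.9422) / 284000 m = 1.332e-03 mm/s.
R = 1.332e-03 × 3600 = 4.80 mm/hr.

R ≈ 4.80 mm/hr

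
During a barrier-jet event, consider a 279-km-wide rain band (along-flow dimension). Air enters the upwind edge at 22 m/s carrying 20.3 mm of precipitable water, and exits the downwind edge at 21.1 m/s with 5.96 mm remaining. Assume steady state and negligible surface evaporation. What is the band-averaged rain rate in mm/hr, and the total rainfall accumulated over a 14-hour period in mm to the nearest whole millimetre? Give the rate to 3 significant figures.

Column moisture flux per unit crosswind length is F = V × PW.
Inflow: F_in = 22 × 20.3 = 446.6 mm·m/s
Outflow: F_out = 21.1 × 5.96 = 125.756 mm·m/s
Steady-state rate R = (F_in − F_out)/L = (446.6 − 125.756) / 279000 m = 1.150e-03 mm/s.
R = 1.150e-03 × 3600 = 4.14 mm/hr.
Over 14 h: total = 4.14 × 14 = 57.96 ≈ 58 mm.

R ≈ 4.14 mm/hr; total ≈ 58 mm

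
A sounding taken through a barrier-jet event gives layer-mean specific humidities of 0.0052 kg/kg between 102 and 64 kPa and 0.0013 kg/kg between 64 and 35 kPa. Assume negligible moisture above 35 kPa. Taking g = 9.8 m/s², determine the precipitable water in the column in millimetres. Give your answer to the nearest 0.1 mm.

Precipitable water is the column-integrated vapour mass per unit area: PW = (1/g) Σ q̄ Δp, with q in kg/kg and Δp in Pa (1 kg/m² of water = 1 mm).
Layer 102–64 kPa: Δp = 380 hPa = 38000 Pa, q̄ = 0.0052 kg/kg → 0.0052 × 38000 / 9.8 = 20.16 mm
Layer 64–35 kPa: Δp = 290 hPa = 29000 Pa, q̄ = 0.0013 kg/kg → 0.0013 × 29000 / 9.8 = 3.85 mm
PW = 20.16 + 3.85 = 24.01 ≈ 24.0 mm.

PW ≈ 24.0 mm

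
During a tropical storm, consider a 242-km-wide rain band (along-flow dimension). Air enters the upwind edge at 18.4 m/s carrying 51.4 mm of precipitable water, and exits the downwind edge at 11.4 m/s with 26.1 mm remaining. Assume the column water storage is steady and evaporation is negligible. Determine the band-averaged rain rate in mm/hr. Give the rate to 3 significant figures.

R ≈ 9.64 mm/hr

Column moisture flux per unit crosswind length is F = V × PW.
Inflow: F_in = 18.4 × 51.4 = 945.76 mm·m/s
Outflow: F_out = 11.4 × 26.1 = 297.54 mm·m/s
Steady-state rate R = (F_in − F_out)/L = (945.76 − 297.54) / 242000 m = 2.679e-03 mm/s.
R = 2.679e-03 × 3600 = 9.64 mm/hr.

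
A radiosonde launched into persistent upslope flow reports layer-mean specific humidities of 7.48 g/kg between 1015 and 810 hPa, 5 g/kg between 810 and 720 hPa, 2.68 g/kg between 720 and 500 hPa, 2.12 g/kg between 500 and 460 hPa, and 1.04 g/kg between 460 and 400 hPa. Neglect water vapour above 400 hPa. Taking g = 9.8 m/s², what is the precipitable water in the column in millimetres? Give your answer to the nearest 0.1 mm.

Precipitable water is the column-integrated vapour mass per unit area: PW = (1/g) Σ q̄ Δp, with q in kg/kg and Δp in Pa (1 kg/m² of water = 1 mm).
Layer 1015–810 hPa: Δp = 205 hPa = 20500 Pa, q̄ = 0.00748 kg/kg → 0.00748 × 20500 / 9.8 = 15.65 mm
Layer 810–720 hPa: Δp = 90 hPa = 9000 Pa, q̄ = 0.005 kg/kg → 0.005 × 9000 / 9.8 = 4.59 mm
Layer 720–500 hPa: Δp = 220 hPa = 22000 Pa, q̄ = 0.00268 kg/kg → 0.00268 × 22000 / 9.8 = 6.02 mm
Layer 500–460 hPa: Δp = 40 hPa = 4000 Pa, q̄ = 0.00212 kg/kg → 0.00212 × 4000 / 9.8 = 0.87 mm
Layer 460–400 hPa: Δp = 60 hPa = 6000 Pa, q̄ = 0.00104 kg/kg → 0.00104 × 6000 / 9.8 = 0.64 mm
PW = 15.65 + 4.59 + 6.02 + 0.87 + 0.64 = 27.77 ≈ 27.8 mm.

PW ≈ 27.8 mm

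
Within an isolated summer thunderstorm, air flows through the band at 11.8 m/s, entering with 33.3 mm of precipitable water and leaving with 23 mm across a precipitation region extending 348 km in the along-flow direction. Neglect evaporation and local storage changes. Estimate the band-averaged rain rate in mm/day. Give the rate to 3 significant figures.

Column moisture flux per unit crosswind length is F = V × PW.
Inflow: F_in = 11.8 × 33.3 = 392.94 mm·m/s
Outflow: F_out = 11.8 × 23 = 271.4 mm·m/s
Steady-state rate R = (F_in − F_out)/L = (392.94 − 271.4) / 348000 m = 3.493e-04 mm/s.
R = 3.493e-04 × 3600 × 24 = 30.2 mm/day.

R ≈ 30.2 mm/day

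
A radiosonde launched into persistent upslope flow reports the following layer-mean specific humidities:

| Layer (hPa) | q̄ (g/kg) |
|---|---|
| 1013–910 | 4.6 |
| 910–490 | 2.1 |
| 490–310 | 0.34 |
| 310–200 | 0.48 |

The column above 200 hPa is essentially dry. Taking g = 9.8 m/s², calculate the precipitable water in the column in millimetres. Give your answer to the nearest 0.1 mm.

Precipitable water is the column-integrated vapour mass per unit area: PW = (1/g) Σ q̄ Δp, with q in kg/kg and Δp in Pa (1 kg/m² of water = 1 mm).
Layer 1013–910 hPa: Δp = 103 hPa = 10300 Pa, q̄ = 0.0046 kg/kg → 0.0046 × 10300 / 9.8 = 4.83 mm
Layer 910–490 hPa: Δp = 420 hPa = 42000 Pa, q̄ = 0.0021 kg/kg → 0.0021 × 42000 / 9.8 = 9.00 mm
Layer 490–310 hPa: Δp = 180 hPa = 18000 Pa, q̄ = 0.00034 kg/kg → 0.00034 × 18000 / 9.8 = 0.62 mm
Layer 310–200 hPa: Δp = 110 hPa = 11000 Pa, q̄ = 0.00048 kg/kg → 0.00048 × 11000 / 9.8 = 0.54 mm
PW = 4.83 + 9.00 + 0.62 + 0.54 = 14.99 ≈ 15.0 mm.

PW ≈ 15.0 mm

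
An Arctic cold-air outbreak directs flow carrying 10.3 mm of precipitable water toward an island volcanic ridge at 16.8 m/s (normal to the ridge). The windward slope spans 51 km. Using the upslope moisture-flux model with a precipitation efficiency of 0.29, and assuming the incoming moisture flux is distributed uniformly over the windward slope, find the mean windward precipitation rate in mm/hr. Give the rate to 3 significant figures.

R ≈ 3.54 mm/hr

Incoming column moisture flux per unit ridge length: F = V × PW = 16.8 × 10.3 = 173.04 mm·m/s.
Spread over the 51 km slope with efficiency ε = 0.29: R = ε·F/W = 0.29 × 173.04 / 51000 m = 9.840e-04 mm/s.
R = 9.840e-04 × 3600 = 3.54 mm/hr.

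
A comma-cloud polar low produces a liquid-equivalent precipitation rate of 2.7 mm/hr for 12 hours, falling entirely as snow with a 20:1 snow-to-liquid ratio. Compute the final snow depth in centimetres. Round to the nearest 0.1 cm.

Liquid-equivalent depth = 2.7 × 12 = 32.4 mm.
Snow depth = 32.4 mm × 20 = 648 mm = 64.8 cm.

snow depth ≈ 64.8 cm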